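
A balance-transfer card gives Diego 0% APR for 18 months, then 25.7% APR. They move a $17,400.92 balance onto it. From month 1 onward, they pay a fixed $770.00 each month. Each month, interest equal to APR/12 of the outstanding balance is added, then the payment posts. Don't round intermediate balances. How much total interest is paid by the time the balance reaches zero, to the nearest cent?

$227.29

Promo months 1–18 at r₀ = 0%/12 = 0; months 19+ at r₁ = 25.7%/12 = 0.0214167.
After month 18 (no interest yet): B = $17,400.92 − 18·$770.00 = $3,540.92.
Then at r₁ with $770.00/mo: n₂ = −ln(1 − r₁·B/P)/ln(1+r₁) ≈ 4.89 → 5 more payments.
Total paid = 22·$770.00 + $688.21 = $17,628.21; interest = $17,628.21 − $17,400.92 = $227.29.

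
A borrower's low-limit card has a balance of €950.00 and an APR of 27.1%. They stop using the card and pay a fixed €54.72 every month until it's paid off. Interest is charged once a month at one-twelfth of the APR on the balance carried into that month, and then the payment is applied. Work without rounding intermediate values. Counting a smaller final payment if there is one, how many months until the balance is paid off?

23 payments

Monthly rate r = 27.1%/12 = 2.25833% = 0.0225833.
Recurrence: B ← B·(1+r) − €54.72.
Month 1: interest €21.45; balance after payment €916.73.
Month 2: interest €20.70; balance after payment €882.72.
Closed form: n = −ln(1 − rB₀/P)/ln(1+r) = −ln(0.60793)/ln(1.02258) ≈ 22.286, so the balance reaches zero during payment 23.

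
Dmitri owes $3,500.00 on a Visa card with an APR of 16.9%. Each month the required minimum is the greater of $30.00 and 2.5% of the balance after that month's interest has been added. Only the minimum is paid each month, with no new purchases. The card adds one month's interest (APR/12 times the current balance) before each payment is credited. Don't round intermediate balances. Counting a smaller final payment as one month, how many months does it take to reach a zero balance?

Monthly rate r = 16.9%/12 = 1.40833% = 0.0140833.
While 2.5% of the post-interest balance exceeds $30.00, each month B ← (B·(1+r))·(1 − 0.025), i.e. B shrinks by the factor (1+r)·0.975 = 0.98873.
This holds for months 1–96. Entering month 97 the balance is $1,179.18; 2.5% of the post-interest balance is now below $30.00, so the flat $30.00 minimum applies from here.
From month 97 a fixed $30.00 at rate r clears $1,179.18 in 58 more payments. Total: 96 + 58 = 154 months.

154 months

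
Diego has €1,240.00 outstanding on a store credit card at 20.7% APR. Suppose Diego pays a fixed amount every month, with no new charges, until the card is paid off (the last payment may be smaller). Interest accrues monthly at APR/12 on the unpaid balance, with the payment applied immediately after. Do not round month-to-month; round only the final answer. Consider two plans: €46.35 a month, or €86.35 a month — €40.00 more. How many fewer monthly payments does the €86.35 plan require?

20 fewer payments

Monthly rate r = 20.7%/12 = 1.725% = 0.01725.
At €46.35/mo: n = ⌈−ln(1 − rB₀/P)/ln(1+r)⌉ = 37 payments (last €8.85); total interest = total paid − €1,240.00 = €437.45.
At €86.35/mo: 17 payments (last €55.66); total interest €197.26.
Payments saved = 37 − 17 = 20.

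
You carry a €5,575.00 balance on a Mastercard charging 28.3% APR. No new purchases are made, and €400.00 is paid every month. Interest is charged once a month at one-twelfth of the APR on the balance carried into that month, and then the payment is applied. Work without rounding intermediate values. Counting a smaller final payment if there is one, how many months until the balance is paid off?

18 payments

Monthly rate r = 28.3%/12 = 2.35833% = 0.0235833.
Recurrence: B ← B·(1+r) − €400.00.
Month 1: interest €131.48; balance after payment €5,306.48.
Month 2: interest €125.14; balance after payment €5,031.62.
Closed form: n = −ln(1 − rB₀/P)/ln(1+r) = −ln(0.67131)/ln(1.02358) ≈ 17.097, so the balance reaches zero during payment 18.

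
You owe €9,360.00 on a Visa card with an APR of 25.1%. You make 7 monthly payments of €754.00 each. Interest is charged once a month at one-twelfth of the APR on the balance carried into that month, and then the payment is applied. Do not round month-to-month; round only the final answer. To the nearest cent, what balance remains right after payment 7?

Monthly rate r = 25.1%/12 = 2.09167% = 0.0209167.
Each month: B ← B·(1+r) − €754.00.
Month 1: interest €195.78; balance after payment €8,801.78.
Month 2: interest €184.10; balance after payment €8,231.88.
Month 3: interest €172.18; balance after payment €7,650.07.
Month 4: interest €160.01; balance after payment €7,056.08.
Month 5: interest €147.59; balance after payment €6,449.67.
Month 6: interest €134.91; balance after payment €5,830.58.
Month 7: interest €121.96; balance after payment €5,198.53.

€5,198.53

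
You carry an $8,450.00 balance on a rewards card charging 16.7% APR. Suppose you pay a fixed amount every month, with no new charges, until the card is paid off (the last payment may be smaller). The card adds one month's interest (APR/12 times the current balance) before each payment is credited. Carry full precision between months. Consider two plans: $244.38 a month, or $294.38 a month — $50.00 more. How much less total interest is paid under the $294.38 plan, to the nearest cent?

Monthly rate r = 16.7%/12 = 1.39167% = 0.0139167.
At $244.38/mo: n = ⌈−ln(1 − rB₀/P)/ln(1+r)⌉ = 48 payments (last $118.26); total interest = total paid − $8,450.00 = $3,154.12.
At $294.38/mo: 37 payments (last $264.22); total interest $2,411.90.
Interest saved = $3,154.12 − $2,411.90 = $742.22.

$742.22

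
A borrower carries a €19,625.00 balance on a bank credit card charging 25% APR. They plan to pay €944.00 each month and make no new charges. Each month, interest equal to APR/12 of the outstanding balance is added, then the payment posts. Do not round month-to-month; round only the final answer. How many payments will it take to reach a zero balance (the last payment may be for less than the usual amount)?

28 payments

Monthly rate r = 25%/12 = 2.08333% = 0.0208333.
Recurrence: B ← B·(1+r) − €944.00.
Month 1: interest €408.85; balance after payment €19,089.85.
Month 2: interest €397.71; balance after payment €18,543.56.
Closed form: n = −ln(1 − rB₀/P)/ln(1+r) = −ln(0.56689)/ln(1.02083) ≈ 27.527, so the balance reaches zero during payment 28.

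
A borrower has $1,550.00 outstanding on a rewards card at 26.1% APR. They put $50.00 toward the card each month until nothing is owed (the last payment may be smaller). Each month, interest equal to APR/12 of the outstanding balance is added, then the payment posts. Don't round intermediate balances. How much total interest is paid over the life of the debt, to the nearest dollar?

Monthly rate r = 26.1%/12 = 2.175% = 0.02175.
Payoff takes n = ⌈−ln(1 − rB₀/P)/ln(1+r)⌉ = ⌈52.128⌉ = 53 payments; the last is $6.45.
Total paid = 52·$50.00 + $6.45 = $2,606.45.
Total interest = total paid − principal = $2,606.45 − $1,550.00 = $1,056.45.

$1,056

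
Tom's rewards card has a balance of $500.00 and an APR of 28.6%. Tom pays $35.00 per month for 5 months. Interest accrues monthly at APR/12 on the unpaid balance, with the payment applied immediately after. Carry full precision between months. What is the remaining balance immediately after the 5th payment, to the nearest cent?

Monthly rate r = 28.6%/12 = 2.38333% = 0.0238333.
Each month: B ← B·(1+r) − $35.00.
Month 1: interest $11.92; balance after payment $476.92.
Month 2: interest $11.37; balance after payment $453.28.
Month 3: interest $10.80; balance after payment $429.09.
Month 4: interest $10.23; balance after payment $404.31.
Month 5: interest $9.64; balance after payment $378.95.

$378.95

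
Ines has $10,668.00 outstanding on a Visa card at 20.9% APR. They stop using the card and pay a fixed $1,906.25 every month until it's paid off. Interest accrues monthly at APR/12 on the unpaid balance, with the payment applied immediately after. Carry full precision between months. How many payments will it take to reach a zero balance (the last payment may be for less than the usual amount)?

Monthly rate r = 20.9%/12 = 1.74167% = 0.0174167.
Recurrence: B ← B·(1+r) − $1,906.25.
Month 1: interest $185.80; balance after payment $8,947.55.
Month 2: interest $155.84; balance after payment $7,197.14.
Month 3: interest $125.35; balance after payment $5,416.24.
Month 4: interest $94.33; balance after payment $3,604.32.
Month 5: interest $62.78; balance after payment $1,760.85.
Month 6: interest $30.67; balance after payment $0.00.

6 months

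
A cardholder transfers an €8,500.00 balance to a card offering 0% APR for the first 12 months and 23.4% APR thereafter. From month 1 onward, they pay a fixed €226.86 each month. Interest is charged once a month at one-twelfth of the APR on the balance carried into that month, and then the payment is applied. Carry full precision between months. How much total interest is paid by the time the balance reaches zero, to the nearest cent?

Promo months 1–12 at r₀ = 0%/12 = 0; months 13+ at r₁ = 23.4%/12 = 0.0195.
After month 12 (no interest yet): B = €8,500.00 − 12·€226.86 = €5,777.68.
Then at r₁ with €226.86/mo: n₂ = −ln(1 − r₁·B/P)/ln(1+r₁) ≈ 35.54 → 36 more payments.
Total paid = 47·€226.86 + €123.80 = €10,786.22; interest = €10,786.22 − €8,500.00 = €2,286.22.

€2,286.22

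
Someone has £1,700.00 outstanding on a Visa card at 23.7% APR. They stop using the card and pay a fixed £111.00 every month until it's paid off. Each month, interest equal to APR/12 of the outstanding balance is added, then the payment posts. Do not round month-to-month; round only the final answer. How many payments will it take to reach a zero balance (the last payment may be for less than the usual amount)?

19 payments

Monthly rate r = 23.7%/12 = 1.975% = 0.01975.
Recurrence: B ← B·(1+r) − £111.00.
Month 1: interest £33.58; balance after payment £1,622.58.
Month 2: interest £32.05; balance after payment £1,543.62.
Closed form: n = −ln(1 − rB₀/P)/ln(1+r) = −ln(0.69752)/ln(1.01975) ≈ 18.419, so the balance reaches zero during payment 19.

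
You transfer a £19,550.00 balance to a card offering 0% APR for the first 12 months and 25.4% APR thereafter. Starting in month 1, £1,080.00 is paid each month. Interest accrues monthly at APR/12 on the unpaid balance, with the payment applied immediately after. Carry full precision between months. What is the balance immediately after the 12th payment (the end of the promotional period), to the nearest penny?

£6,590.00

Promo months 1–12 at r₀ = 0%/12 = 0; months 13+ at r₁ = 25.4%/12 = 0.0211667.
After month 12 (no interest yet): B = £19,550.00 − 12·£1,080.00 = £6,590.00.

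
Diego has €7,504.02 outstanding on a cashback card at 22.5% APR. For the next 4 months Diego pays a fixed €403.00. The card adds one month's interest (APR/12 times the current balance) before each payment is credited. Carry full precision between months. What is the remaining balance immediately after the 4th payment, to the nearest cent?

€6,424.94

Monthly rate r = 22.5%/12 = 1.875% = 0.01875.
Each month: B ← B·(1+r) − €403.00.
Month 1: interest €140.70; balance after payment €7,241.72.
Month 2: interest €135.78; balance after payment €6,974.50.
Month 3: interest €130.77; balance after payment €6,702.27.
Month 4: interest €125.67; balance after payment €6,424.94.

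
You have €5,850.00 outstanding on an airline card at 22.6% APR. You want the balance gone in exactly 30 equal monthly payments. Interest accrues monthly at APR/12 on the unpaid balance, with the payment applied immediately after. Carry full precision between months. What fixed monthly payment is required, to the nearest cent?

Monthly rate r = 22.6%/12 = 1.88333% = 0.0188333.
Level-payment amortization: P = B₀·r / (1 − (1+r)^(−n)) = 5850.00·0.0188333 / (1 − 1.01883^(−30)).
Denominator 1 − (1+r)^(−30) = 0.428645519.
P = 110.175 / 0.428645519 ≈ 257.03.

€257.03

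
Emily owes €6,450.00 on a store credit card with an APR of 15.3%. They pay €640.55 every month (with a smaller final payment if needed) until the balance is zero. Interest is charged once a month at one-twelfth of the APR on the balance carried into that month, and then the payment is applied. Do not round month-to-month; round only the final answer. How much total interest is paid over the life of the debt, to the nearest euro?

€498

Monthly rate r = 15.3%/12 = 1.275% = 0.01275.
Payoff takes n = ⌈−ln(1 − rB₀/P)/ln(1+r)⌉ = ⌈10.846⌉ = 11 payments; the last is €542.23.
Total paid = 10·€640.55 + €542.23 = €6,947.73.
Total interest = total paid − principal = €6,947.73 − €6,450.00 = €497.73.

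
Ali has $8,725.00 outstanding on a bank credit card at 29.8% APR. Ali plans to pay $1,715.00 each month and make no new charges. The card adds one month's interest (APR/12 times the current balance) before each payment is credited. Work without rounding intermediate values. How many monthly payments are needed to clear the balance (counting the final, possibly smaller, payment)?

6 months

Monthly rate r = 29.8%/12 = 2.48333% = 0.0248333.
Recurrence: B ← B·(1+r) − $1,715.00.
Month 1: interest $216.67; balance after payment $7,226.67.
Month 2: interest $179.46; balance after payment $5,691.13.
Month 3: interest $141.33; balance after payment $4,117.46.
Month 4: interest $102.25; balance after payment $2,504.71.
Month 5: interest $62.20; balance after payment $851.91.
Month 6: interest $21.16; balance after payment $0.00.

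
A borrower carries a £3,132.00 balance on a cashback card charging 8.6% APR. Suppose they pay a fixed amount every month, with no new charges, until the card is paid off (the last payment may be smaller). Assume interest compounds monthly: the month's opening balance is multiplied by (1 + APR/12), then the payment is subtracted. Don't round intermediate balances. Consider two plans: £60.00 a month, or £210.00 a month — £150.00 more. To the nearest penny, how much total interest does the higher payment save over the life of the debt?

Monthly rate r = 8.6%/12 = 0.716667% = 0.00716667.
At £60.00/mo: n = ⌈−ln(1 − rB₀/P)/ln(1+r)⌉ = 66 payments (last £36.96); total interest = total paid − £3,132.00 = £804.96.
At £210.00/mo: 16 payments (last £174.32); total interest £192.32.
Interest saved = £804.96 − £192.32 = £612.64.

£612.64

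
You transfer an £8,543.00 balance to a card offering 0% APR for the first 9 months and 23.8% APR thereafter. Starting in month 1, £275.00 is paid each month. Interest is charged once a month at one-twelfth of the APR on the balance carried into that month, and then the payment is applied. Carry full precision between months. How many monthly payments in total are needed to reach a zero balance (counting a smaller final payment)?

39 months

Promo months 1–9 at r₀ = 0%/12 = 0; months 10+ at r₁ = 23.8%/12 = 0.0198333.
After month 9 (no interest yet): B = £8,543.00 − 9·£275.00 = £6,068.00.
Then at r₁ with £275.00/mo: n₂ = −ln(1 − r₁·B/P)/ln(1+r₁) ≈ 29.31 → 30 more payments.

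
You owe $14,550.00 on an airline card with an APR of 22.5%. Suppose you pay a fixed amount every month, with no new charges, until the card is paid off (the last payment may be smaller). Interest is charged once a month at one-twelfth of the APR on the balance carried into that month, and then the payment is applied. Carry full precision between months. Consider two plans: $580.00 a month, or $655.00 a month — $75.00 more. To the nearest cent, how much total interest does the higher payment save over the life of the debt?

$849.63

Monthly rate r = 22.5%/12 = 1.875% = 0.01875.
At $580.00/mo: n = ⌈−ln(1 − rB₀/P)/ln(1+r)⌉ = 35 payments (last $124.94); total interest = total paid − $14,550.00 = $5,294.94.
At $655.00/mo: 30 payments (last $0.31); total interest $4,445.31.
Interest saved = $5,294.94 − $4,445.31 = $849.63.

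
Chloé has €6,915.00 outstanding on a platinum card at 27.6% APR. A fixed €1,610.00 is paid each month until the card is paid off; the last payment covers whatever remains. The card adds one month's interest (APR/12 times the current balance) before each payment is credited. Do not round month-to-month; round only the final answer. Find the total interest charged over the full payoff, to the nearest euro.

Monthly rate r = 27.6%/12 = 2.3% = 0.023.
Payoff takes n = ⌈−ln(1 − rB₀/P)/ln(1+r)⌉ = ⌈4.574⌉ = 5 payments; the last is €928.74.
Total paid = 4·€1,610.00 + €928.74 = €7,368.74.
Total interest = total paid − principal = €7,368.74 − €6,915.00 = €453.74.

€454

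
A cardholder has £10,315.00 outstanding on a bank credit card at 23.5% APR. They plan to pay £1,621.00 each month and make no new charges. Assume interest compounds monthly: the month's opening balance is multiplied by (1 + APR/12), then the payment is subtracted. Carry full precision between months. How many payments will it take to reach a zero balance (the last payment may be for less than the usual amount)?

7 months

Monthly rate r = 23.5%/12 = 1.95833% = 0.0195833.
Recurrence: B ← B·(1+r) − £1,621.00.
Month 1: interest £202.00; balance after payment £8,896.00.
Month 2: interest £174.21; balance after payment £7,449.22.
Closed form: n = −ln(1 − rB₀/P)/ln(1+r) = −ln(0.87538)/ln(1.01958) ≈ 6.863, so the balance reaches zero during payment 7.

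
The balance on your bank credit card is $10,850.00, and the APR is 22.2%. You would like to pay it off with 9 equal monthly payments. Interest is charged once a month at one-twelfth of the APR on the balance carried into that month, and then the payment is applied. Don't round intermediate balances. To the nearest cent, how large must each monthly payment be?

Monthly rate r = 22.2%/12 = 1.85% = 0.0185.
Level-payment amortization: P = B₀·r / (1 − (1+r)^(−n)) = 10850.00·0.0185 / (1 − 1.0185^(−9)).
Denominator 1 − (1+r)^(−9) = 0.152088159.
P = 200.725 / 0.152088159 ≈ 1319.79.

$1,319.79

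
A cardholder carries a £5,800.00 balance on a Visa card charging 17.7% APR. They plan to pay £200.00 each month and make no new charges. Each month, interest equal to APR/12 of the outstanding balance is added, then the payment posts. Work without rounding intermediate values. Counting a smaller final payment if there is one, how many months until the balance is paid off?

Monthly rate r = 17.7%/12 = 1.475% = 0.01475.
Recurrence: B ← B·(1+r) − £200.00.
Month 1: interest £85.55; balance after payment £5,685.55.
Month 2: interest £83.86; balance after payment £5,569.41.
Closed form: n = −ln(1 − rB₀/P)/ln(1+r) = −ln(0.57225)/ln(1.01475) ≈ 38.121, so the balance reaches zero during payment 39.

39 months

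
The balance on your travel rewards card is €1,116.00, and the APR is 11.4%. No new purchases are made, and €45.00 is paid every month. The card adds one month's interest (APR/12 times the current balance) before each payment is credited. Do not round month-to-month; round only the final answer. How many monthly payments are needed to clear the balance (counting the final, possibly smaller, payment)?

Monthly rate r = 11.4%/12 = 0.95% = 0.0095.
Recurrence: B ← B·(1+r) − €45.00.
Month 1: interest €10.60; balance after payment €1,081.60.
Month 2: interest €10.28; balance after payment €1,046.88.
Closed form: n = −ln(1 − rB₀/P)/ln(1+r) = −ln(0.7644)/ln(1.0095) ≈ 28.415, so the balance reaches zero during payment 29.

29 payments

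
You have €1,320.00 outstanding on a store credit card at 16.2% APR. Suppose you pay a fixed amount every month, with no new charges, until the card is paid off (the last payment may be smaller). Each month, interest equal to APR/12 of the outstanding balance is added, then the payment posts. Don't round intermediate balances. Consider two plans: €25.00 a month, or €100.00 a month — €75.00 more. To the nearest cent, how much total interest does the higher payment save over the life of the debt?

€862.18

Monthly rate r = 16.2%/12 = 1.35% = 0.0135.
At €25.00/mo: n = ⌈−ln(1 − rB₀/P)/ln(1+r)⌉ = 94 payments (last €0.89); total interest = total paid − €1,320.00 = €1,005.89.
At €100.00/mo: 15 payments (last €63.71); total interest €143.71.
Interest saved = €1,005.89 − €143.71 = €862.18.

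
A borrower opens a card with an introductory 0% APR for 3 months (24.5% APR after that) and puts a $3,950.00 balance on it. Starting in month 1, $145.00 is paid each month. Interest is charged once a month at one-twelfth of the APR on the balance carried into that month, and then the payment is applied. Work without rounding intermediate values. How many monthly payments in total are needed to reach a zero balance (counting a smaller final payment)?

Promo months 1–3 at r₀ = 0%/12 = 0; months 4+ at r₁ = 24.5%/12 = 0.0204167.
After month 3 (no interest yet): B = $3,950.00 − 3·$145.00 = $3,515.00.
Then at r₁ with $145.00/mo: n₂ = −ln(1 − r₁·B/P)/ln(1+r₁) ≈ 33.80 → 34 more payments.

37 payments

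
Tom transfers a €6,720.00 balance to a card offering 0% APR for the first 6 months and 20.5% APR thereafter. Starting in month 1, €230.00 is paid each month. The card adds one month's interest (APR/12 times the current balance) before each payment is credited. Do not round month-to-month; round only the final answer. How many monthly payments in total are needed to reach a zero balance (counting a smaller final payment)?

36 months

Promo months 1–6 at r₀ = 0%/12 = 0; months 7+ at r₁ = 20.5%/12 = 0.0170833.
After month 6 (no interest yet): B = €6,720.00 − 6·€230.00 = €5,340.00.
Then at r₁ with €230.00/mo: n₂ = −ln(1 − r₁·B/P)/ln(1+r₁) ≈ 29.83 → 30 more payments.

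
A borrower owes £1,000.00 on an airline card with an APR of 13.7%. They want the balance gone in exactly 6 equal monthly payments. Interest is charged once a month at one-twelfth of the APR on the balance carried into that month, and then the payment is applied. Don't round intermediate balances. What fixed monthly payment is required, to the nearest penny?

£173.39

Monthly rate r = 13.7%/12 = 1.14167% = 0.0114167.
Level-payment amortization: P = B₀·r / (1 − (1+r)^(−n)) = 1000.00·0.0114167 / (1 − 1.01142^(−6)).
Denominator 1 − (1+r)^(−6) = 0.0658440924.
P = 11.4167 / 0.0658440924 ≈ 173.39.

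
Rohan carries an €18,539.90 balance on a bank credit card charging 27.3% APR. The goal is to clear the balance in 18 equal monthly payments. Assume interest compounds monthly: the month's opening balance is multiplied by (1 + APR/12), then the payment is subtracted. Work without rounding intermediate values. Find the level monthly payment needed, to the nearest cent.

Monthly rate r = 27.3%/12 = 2.275% = 0.02275.
Level-payment amortization: P = B₀·r / (1 − (1+r)^(−n)) = 18539.90·0.02275 / (1 − 1.02275^(−18)).
Denominator 1 − (1+r)^(−18) = 0.332964093.
P = 421.783 / 0.332964093 ≈ 1266.75.

€1,266.75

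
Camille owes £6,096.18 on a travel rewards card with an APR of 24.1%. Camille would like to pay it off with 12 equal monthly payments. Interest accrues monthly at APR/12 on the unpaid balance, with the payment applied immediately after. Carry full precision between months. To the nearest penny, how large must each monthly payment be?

£576.75

Monthly rate r = 24.1%/12 = 2.00833% = 0.0200833.
Level-payment amortization: P = B₀·r / (1 − (1+r)^(−n)) = 6096.18·0.0200833 / (1 − 1.02008^(−12)).
Denominator 1 − (1+r)^(−12) = 0.212279447.
P = 122.432 / 0.212279447 ≈ 576.75.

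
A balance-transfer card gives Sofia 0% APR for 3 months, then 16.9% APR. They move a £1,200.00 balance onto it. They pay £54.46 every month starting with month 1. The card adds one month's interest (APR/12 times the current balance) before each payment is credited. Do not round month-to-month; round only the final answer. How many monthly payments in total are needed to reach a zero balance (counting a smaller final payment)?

26 months

Promo months 1–3 at r₀ = 0%/12 = 0; months 4+ at r₁ = 16.9%/12 = 0.0140833.
After month 3 (no interest yet): B = £1,200.00 − 3·£54.46 = £1,036.62.
Then at r₁ with £54.46/mo: n₂ = −ln(1 − r₁·B/P)/ln(1+r₁) ≈ 22.31 → 23 more payments.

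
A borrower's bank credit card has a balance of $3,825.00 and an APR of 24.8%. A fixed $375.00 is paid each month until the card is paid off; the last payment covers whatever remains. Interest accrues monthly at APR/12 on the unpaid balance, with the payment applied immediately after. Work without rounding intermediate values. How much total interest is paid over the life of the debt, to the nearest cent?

Monthly rate r = 24.8%/12 = 2.06667% = 0.0206667.
Payoff takes n = ⌈−ln(1 − rB₀/P)/ln(1+r)⌉ = ⌈11.573⌉ = 12 payments; the last is $215.78.
Total paid = 11·$375.00 + $215.78 = $4,340.78.
Total interest = total paid − principal = $4,340.78 − $3,825.00 = $515.78.

$515.78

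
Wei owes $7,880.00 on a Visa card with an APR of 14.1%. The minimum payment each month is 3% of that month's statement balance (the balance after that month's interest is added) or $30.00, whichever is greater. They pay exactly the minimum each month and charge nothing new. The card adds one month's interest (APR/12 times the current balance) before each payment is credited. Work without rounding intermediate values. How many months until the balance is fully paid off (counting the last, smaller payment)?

Monthly rate r = 14.1%/12 = 1.175% = 0.01175.
While 3% of the post-interest balance exceeds $30.00, each month B ← (B·(1+r))·(1 − 0.03), i.e. B shrinks by the factor (1+r)·0.97 = 0.9814.
This holds for months 1–111. Entering month 112 the balance is $980.20; 3% of the post-interest balance is now below $30.00, so the flat $30.00 minimum applies from here.
From month 112 a fixed $30.00 at rate r clears $980.20 in 42 more payments. Total: 111 + 42 = 153 months.

153 months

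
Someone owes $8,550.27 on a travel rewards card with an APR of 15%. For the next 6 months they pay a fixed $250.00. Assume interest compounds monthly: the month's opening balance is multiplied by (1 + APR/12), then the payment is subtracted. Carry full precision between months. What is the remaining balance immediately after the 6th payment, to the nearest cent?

$7,664.25

Monthly rate r = 15%/12 = 1.25% = 0.0125.
Each month: B ← B·(1+r) − $250.00.
Month 1: interest $106.88; balance after payment $8,407.15.
Month 2: interest $105.09; balance after payment $8,262.24.
Month 3: interest $103.28; balance after payment $8,115.52.
Month 4: interest $101.44; balance after payment $7,966.96.
Month 5: interest $99.59; balance after payment $7,816.55.
Month 6: interest $97.71; balance after payment $7,664.25.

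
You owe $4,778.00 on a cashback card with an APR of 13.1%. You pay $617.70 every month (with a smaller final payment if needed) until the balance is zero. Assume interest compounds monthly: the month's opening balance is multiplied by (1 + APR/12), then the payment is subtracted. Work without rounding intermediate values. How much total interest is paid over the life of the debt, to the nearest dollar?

Monthly rate r = 13.1%/12 = 1.09167% = 0.0109167.
Payoff takes n = ⌈−ln(1 − rB₀/P)/ln(1+r)⌉ = ⌈8.125⌉ = 9 payments; the last is $77.83.
Total paid = 8·$617.70 + $77.83 = $5,019.43.
Total interest = total paid − principal = $5,019.43 − $4,778.00 = $241.43.

$241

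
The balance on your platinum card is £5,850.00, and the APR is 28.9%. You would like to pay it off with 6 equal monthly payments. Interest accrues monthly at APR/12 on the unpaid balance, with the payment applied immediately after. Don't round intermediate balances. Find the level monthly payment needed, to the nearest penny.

£1,058.81

Monthly rate r = 28.9%/12 = 2.40833% = 0.0240833.
Level-payment amortization: P = B₀·r / (1 − (1+r)^(−n)) = 5850.00·0.0240833 / (1 − 1.02408^(−6)).
Denominator 1 − (1+r)^(−6) = 0.133061658.
P = 140.887 / 0.133061658 ≈ 1058.81.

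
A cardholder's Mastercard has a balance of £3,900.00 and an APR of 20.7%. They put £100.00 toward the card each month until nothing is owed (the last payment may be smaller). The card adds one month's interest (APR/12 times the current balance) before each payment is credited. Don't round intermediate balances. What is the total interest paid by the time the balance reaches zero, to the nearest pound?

£2,631

Monthly rate r = 20.7%/12 = 1.725% = 0.01725.
Payoff takes n = ⌈−ln(1 − rB₀/P)/ln(1+r)⌉ = ⌈65.312⌉ = 66 payments; the last is £31.42.
Total paid = 65·£100.00 + £31.42 = £6,531.42.
Total interest = total paid − principal = £6,531.42 − £3,900.00 = £2,631.42.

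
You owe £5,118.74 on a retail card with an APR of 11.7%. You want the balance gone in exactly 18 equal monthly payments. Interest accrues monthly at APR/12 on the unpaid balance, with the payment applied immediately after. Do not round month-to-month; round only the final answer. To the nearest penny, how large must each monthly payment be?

£311.44

Monthly rate r = 11.7%/12 = 0.975% = 0.00975.
Level-payment amortization: P = B₀·r / (1 − (1+r)^(−n)) = 5118.74·0.00975 / (1 − 1.00975^(−18)).
Denominator 1 − (1+r)^(−18) = 0.160249083.
P = 49.9077 / 0.160249083 ≈ 311.44.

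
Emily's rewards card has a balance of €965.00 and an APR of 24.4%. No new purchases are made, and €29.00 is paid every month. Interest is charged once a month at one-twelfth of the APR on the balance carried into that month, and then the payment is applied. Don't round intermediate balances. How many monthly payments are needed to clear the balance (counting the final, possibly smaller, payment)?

57 payments

Monthly rate r = 24.4%/12 = 2.03333% = 0.0203333.
Recurrence: B ← B·(1+r) − €29.00.
Month 1: interest €19.62; balance after payment €955.62.
Month 2: interest €19.43; balance after payment €946.05.
Closed form: n = −ln(1 − rB₀/P)/ln(1+r) = −ln(0.32339)/ln(1.02033) ≈ 56.082, so the balance reaches zero during payment 57.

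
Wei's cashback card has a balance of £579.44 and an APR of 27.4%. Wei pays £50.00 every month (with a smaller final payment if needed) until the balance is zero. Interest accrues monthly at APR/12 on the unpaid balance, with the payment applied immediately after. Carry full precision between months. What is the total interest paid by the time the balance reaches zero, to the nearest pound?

£101

Monthly rate r = 27.4%/12 = 2.28333% = 0.0228333.
Payoff takes n = ⌈−ln(1 − rB₀/P)/ln(1+r)⌉ = ⌈13.614⌉ = 14 payments; the last is £30.83.
Total paid = 13·£50.00 + £30.83 = £680.83.
Total interest = total paid − principal = £680.83 − £579.44 = £101.39.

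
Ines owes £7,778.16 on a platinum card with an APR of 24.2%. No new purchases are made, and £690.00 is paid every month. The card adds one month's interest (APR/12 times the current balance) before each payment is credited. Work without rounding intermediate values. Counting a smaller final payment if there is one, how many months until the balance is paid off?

13 months

Monthly rate r = 24.2%/12 = 2.01667% = 0.0201667.
Recurrence: B ← B·(1+r) − £690.00.
Month 1: interest £156.86; balance after payment £7,245.02.
Month 2: interest £146.11; balance after payment £6,701.13.
Closed form: n = −ln(1 − rB₀/P)/ln(1+r) = −ln(0.77267)/ln(1.02017) ≈ 12.917, so the balance reaches zero during payment 13.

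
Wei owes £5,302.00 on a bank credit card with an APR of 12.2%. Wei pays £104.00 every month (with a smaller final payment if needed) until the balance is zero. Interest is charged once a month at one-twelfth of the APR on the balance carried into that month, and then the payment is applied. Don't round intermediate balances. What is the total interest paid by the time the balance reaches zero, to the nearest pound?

Monthly rate r = 12.2%/12 = 1.01667% = 0.0101667.
Payoff takes n = ⌈−ln(1 − rB₀/P)/ln(1+r)⌉ = ⌈72.211⌉ = 73 payments; the last is £22.08.
Total paid = 72·£104.00 + £22.08 = £7,510.08.
Total interest = total paid − principal = £7,510.08 − £5,302.00 = £2,208.08.

£2,208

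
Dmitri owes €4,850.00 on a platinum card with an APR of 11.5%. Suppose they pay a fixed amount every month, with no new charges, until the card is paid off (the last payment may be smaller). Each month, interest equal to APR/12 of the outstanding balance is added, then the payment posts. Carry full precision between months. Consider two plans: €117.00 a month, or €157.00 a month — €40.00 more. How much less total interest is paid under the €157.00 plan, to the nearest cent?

€431.85

Monthly rate r = 11.5%/12 = 0.958333% = 0.00958333.
At €117.00/mo: n = ⌈−ln(1 − rB₀/P)/ln(1+r)⌉ = 54 payments (last €9.46); total interest = total paid − €4,850.00 = €1,360.46.
At €157.00/mo: 37 payments (last €126.61); total interest €928.61.
Interest saved = €1,360.46 − €928.61 = €431.85.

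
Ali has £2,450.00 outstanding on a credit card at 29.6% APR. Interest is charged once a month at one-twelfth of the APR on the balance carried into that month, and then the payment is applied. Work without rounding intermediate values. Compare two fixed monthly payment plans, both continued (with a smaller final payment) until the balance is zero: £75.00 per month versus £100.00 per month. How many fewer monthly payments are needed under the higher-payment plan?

29 fewer payments

Monthly rate r = 29.6%/12 = 2.46667% = 0.0246667.
At £75.00/mo: n = ⌈−ln(1 − rB₀/P)/ln(1+r)⌉ = 68 payments (last £19.07); total interest = total paid − £2,450.00 = £2,594.07.
At £100.00/mo: 39 payments (last £5.08); total interest £1,355.08.
Payments saved = 68 − 39 = 29.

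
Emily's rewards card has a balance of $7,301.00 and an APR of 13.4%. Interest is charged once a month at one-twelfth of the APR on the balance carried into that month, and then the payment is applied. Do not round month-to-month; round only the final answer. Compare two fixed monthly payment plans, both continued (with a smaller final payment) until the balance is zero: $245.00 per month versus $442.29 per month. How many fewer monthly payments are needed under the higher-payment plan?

18 fewer payments

Monthly rate r = 13.4%/12 = 1.11667% = 0.0111667.
At $245.00/mo: n = ⌈−ln(1 − rB₀/P)/ln(1+r)⌉ = 37 payments (last $107.19); total interest = total paid − $7,301.00 = $1,626.19.
At $442.29/mo: 19 payments (last $154.33); total interest $814.55.
Payments saved = 37 − 19 = 18.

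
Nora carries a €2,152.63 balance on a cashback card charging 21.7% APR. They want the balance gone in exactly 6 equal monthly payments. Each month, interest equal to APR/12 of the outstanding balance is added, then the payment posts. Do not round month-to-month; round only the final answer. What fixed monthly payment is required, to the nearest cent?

€381.82

Monthly rate r = 21.7%/12 = 1.80833% = 0.0180833.
Level-payment amortization: P = B₀·r / (1 − (1+r)^(−n)) = 2152.63·0.0180833 / (1 − 1.01808^(−6)).
Denominator 1 − (1+r)^(−6) = 0.101951001.
P = 38.9267 / 0.101951001 ≈ 381.82.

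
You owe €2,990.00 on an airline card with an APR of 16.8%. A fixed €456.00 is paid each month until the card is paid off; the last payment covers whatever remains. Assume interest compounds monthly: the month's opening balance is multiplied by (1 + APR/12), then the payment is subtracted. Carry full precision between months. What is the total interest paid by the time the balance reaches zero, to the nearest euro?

Monthly rate r = 16.8%/12 = 1.4% = 0.014.
Payoff takes n = ⌈−ln(1 − rB₀/P)/ln(1+r)⌉ = ⌈6.926⌉ = 7 payments; the last is €422.38.
Total paid = 6·€456.00 + €422.38 = €3,158.38.
Total interest = total paid − principal = €3,158.38 − €2,990.00 = €168.38.

€168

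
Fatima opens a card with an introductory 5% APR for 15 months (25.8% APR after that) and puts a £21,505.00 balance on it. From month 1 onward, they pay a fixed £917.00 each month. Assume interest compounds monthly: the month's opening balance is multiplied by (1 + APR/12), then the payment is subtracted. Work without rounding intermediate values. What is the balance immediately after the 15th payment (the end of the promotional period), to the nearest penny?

£8,725.46

Promo months 1–15 at r₀ = 5%/12 = 0.00416667; months 16+ at r₁ = 25.8%/12 = 0.0215.
After month 15: iterate B ← B·(1+r₀) − £917.00 for 15 months → £8,725.46.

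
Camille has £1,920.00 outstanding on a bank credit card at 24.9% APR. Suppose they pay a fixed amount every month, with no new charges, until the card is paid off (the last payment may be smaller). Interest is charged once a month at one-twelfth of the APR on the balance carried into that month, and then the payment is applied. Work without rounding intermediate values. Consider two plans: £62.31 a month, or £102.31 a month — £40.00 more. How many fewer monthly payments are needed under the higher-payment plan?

Monthly rate r = 24.9%/12 = 2.075% = 0.02075.
At £62.31/mo: n = ⌈−ln(1 − rB₀/P)/ln(1+r)⌉ = 50 payments (last £41.39); total interest = total paid − £1,920.00 = £1,174.58.
At £102.31/mo: 25 payments (last £2.10); total interest £537.54.
Payments saved = 50 − 25 = 25.

25 fewer payments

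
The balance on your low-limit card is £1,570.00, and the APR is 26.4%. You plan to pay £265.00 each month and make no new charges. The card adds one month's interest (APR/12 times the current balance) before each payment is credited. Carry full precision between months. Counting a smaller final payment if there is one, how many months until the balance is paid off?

Monthly rate r = 26.4%/12 = 2.2% = 0.022.
Recurrence: B ← B·(1+r) − £265.00.
Month 1: interest £34.54; balance after payment £1,339.54.
Month 2: interest £29.47; balance after payment £1,104.01.
Closed form: n = −ln(1 − rB₀/P)/ln(1+r) = −ln(0.86966)/ln(1.022) ≈ 6.417, so the balance reaches zero during payment 7.

7 months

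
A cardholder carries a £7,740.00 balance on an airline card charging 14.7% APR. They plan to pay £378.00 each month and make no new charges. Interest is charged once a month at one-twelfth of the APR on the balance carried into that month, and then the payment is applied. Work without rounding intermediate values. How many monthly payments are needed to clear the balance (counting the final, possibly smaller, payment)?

24 months

Monthly rate r = 14.7%/12 = 1.225% = 0.01225.
Recurrence: B ← B·(1+r) − £378.00.
Month 1: interest £94.81; balance after payment £7,456.81.
Month 2: interest £91.35; balance after payment £7,170.16.
Closed form: n = −ln(1 − rB₀/P)/ln(1+r) = −ln(0.74917)/ln(1.01225) ≈ 23.719, so the balance reaches zero during payment 24.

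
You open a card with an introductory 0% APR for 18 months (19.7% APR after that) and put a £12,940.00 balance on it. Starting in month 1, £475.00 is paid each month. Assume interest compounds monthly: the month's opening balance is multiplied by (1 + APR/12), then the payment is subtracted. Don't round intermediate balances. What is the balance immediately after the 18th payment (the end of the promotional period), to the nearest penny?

Promo months 1–18 at r₀ = 0%/12 = 0; months 19+ at r₁ = 19.7%/12 = 0.0164167.
After month 18 (no interest yet): B = £12,940.00 − 18·£475.00 = £4,390.00.

£4,390.00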